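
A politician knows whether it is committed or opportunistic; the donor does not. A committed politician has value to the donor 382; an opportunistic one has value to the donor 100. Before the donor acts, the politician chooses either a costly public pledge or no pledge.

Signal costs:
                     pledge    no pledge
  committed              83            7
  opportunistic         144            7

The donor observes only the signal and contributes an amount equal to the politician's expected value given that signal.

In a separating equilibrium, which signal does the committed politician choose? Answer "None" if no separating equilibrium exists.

Try committed → pledge, opportunistic → no pledge:
  If types separate, pledge earns payment 382 and no pledge earns 100.
  Committed: pledge gives 382 − 83 = 299; no pledge gives 100 − 7 = 93. No deviation. ✓
  Opportunistic: no pledge gives 100 − 7 = 93; pledge gives 382 − 144 = 238. Would deviate. ✗
Try committed → no pledge, opportunistic → pledge:
  If types separate, no pledge earns payment 382 and pledge earns 100.
  Committed: no pledge gives 382 − 7 = 375; pledge gives 100 − 83 = 17. No deviation. ✓
  Opportunistic: pledge gives 100 − 144 = -44; no pledge gives 382 − 7 = 375. Would deviate. ✗
Neither assignment is incentive-compatible.

None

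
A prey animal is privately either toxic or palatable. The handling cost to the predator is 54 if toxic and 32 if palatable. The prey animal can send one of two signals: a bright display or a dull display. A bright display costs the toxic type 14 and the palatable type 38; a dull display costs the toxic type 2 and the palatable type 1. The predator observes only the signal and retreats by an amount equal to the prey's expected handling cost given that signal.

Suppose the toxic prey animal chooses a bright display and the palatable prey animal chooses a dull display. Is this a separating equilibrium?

Yes

If types separate, bright display earns payment 54 and dull display earns 32.
Toxic: bright display gives 54 − 14 = 40; dull display gives 32 − 2 = 30. No deviation. ✓
Palatable: dull display gives 32 − 1 = 31; bright display gives 54 − 38 = 16. No deviation. ✓
Both incentive constraints hold.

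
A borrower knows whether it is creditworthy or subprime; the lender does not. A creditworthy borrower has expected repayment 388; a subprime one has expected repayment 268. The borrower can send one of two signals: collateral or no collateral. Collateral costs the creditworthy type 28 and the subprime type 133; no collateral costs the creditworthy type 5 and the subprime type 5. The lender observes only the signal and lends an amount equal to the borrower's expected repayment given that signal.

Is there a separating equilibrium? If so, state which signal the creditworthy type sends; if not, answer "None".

collateral

Try creditworthy → collateral, subprime → no collateral:
  Under separation the lender infers type exactly: collateral → creditworthy (pays 388), no collateral → subprime (pays 268).
  Creditworthy: collateral gives 388 − 28 = 360; no collateral gives 268 − 5 = 263. No deviation. ✓
  Subprime: no collateral gives 268 − 5 = 263; collateral gives 388 − 133 = 255. No deviation. ✓
Both hold — the creditworthy type sends collateral.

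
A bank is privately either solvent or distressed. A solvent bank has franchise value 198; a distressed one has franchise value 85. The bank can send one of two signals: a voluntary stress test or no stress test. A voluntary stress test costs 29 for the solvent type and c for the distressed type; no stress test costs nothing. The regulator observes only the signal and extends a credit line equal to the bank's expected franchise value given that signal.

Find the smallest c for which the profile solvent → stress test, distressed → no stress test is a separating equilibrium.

Under separation: stress test → solvent (pays 198); no stress test → distressed (pays 85).
Solvent: 198 − 29 = 169 ≥ 85 − 0 = 85. Holds regardless of c. ✓
Distressed: 85 − 0 ≥ 198 − c, so c ≥ 198 − 85 = 113.

113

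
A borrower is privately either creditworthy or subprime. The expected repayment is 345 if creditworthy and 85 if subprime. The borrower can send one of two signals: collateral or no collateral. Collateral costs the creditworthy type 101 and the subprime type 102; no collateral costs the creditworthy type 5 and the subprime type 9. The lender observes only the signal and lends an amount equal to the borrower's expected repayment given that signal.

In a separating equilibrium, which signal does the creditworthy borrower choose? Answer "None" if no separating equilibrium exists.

None

Try creditworthy → collateral, subprime → no collateral:
  If types separate, collateral earns payment 345 and no collateral earns 85.
  Creditworthy: collateral gives 345 − 101 = 244; no collateral gives 85 − 5 = 80. No deviation. ✓
  Subprime: no collateral gives 85 − 9 = 76; collateral gives 345 − 102 = 243. Would deviate. ✗
Try creditworthy → no collateral, subprime → collateral:
  If types separate, no collateral earns payment 345 and collateral earns 85.
  Creditworthy: no collateral gives 345 − 5 = 340; collateral gives 85 − 101 = -16. No deviation. ✓
  Subprime: collateral gives 85 − 102 = -17; no collateral gives 345 − 9 = 336. Would deviate. ✗
Neither assignment is incentive-compatible.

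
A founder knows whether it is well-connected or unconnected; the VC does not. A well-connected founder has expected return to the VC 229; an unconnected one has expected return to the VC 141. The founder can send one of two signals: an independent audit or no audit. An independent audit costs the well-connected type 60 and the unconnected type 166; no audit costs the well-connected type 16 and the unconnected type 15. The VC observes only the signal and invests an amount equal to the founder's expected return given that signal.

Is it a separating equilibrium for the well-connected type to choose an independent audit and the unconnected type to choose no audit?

If types separate, audit earns payment 229 and no audit earns 141.
Well-connected: audit gives 229 − 60 = 169; no audit gives 141 − 16 = 125. No deviation. ✓
Unconnected: no audit gives 141 − 15 = 126; audit gives 229 − 166 = 63. No deviation. ✓
Both incentive constraints hold.

Yes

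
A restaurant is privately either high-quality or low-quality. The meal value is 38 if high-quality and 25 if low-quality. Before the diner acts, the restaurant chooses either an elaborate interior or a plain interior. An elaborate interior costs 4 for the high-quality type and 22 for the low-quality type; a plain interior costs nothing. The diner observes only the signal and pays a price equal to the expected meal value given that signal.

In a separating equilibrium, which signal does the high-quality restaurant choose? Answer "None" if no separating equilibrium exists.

Try high-quality → elaborate interior, low-quality → plain interior:
  If types separate, elaborate interior earns payment 38 and plain interior earns 25.
  High-quality: elaborate interior gives 38 − 4 = 34; plain interior gives 25 − 0 = 25. No deviation. ✓
  Low-quality: plain interior gives 25 − 0 = 25; elaborate interior gives 38 − 22 = 16. No deviation. ✓
Both hold — the high-quality type sends elaborate interior.

elaborate interior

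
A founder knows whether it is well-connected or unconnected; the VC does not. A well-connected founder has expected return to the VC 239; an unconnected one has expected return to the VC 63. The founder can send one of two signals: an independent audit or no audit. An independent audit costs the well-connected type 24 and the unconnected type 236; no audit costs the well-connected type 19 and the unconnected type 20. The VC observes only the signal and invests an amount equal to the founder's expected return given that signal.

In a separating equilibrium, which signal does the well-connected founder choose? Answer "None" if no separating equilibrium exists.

Try well-connected → audit, unconnected → no audit:
  Under separation the VC infers type exactly: audit → well-connected (pays 239), no audit → unconnected (pays 63).
  Well-connected: audit gives 239 − 24 = 215; no audit gives 63 − 19 = 44. No deviation. ✓
  Unconnected: no audit gives 63 − 20 = 43; audit gives 239 − 236 = 3. No deviation. ✓
Both hold — the well-connected type sends audit.

audit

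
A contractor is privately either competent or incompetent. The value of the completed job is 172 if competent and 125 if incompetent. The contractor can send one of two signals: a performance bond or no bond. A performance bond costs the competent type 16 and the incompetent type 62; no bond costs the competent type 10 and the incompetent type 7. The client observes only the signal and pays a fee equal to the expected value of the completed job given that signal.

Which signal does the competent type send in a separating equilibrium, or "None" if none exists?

Try competent → bond, incompetent → no bond:
  If types separate, bond earns payment 172 and no bond earns 125.
  Competent: bond gives 172 − 16 = 156; no bond gives 125 − 10 = 115. No deviation. ✓
  Incompetent: no bond gives 125 − 7 = 118; bond gives 172 − 62 = 110. No deviation. ✓
Both hold — the competent type sends bond.

bond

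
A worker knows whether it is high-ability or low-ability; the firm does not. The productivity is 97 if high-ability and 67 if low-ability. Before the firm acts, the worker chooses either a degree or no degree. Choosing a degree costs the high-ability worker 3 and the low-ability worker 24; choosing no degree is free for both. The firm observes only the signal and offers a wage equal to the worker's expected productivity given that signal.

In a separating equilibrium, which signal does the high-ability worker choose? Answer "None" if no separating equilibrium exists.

None

Try high-ability → degree, low-ability → no degree:
  If types separate, degree earns payment 97 and no degree earns 67.
  High-ability: degree gives 97 − 3 = 94; no degree gives 67 − 0 = 67. No deviation. ✓
  Low-ability: no degree gives 67 − 0 = 67; degree gives 97 − 24 = 73. Would deviate. ✗
Try high-ability → no degree, low-ability → degree:
  If types separate, no degree earns payment 97 and degree earns 67.
  High-ability: no degree gives 97 − 0 = 97; degree gives 67 − 3 = 64. No deviation. ✓
  Low-ability: degree gives 67 − 24 = 43; no degree gives 97 − 0 = 97. Would deviate. ✗
Neither assignment is incentive-compatible.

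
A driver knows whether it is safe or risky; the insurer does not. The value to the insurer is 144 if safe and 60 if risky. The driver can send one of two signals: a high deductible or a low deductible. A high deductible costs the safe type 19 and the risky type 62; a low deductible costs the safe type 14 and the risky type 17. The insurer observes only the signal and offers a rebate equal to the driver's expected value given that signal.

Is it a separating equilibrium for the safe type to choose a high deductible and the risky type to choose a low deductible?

No

If types separate, high deductible earns payment 144 and low deductible earns 60.
Safe: high deductible gives 144 − 19 = 125; low deductible gives 60 − 14 = 46. No deviation. ✓
Risky: low deductible gives 60 − 17 = 43; high deductible gives 144 − 62 = 82. Would deviate. ✗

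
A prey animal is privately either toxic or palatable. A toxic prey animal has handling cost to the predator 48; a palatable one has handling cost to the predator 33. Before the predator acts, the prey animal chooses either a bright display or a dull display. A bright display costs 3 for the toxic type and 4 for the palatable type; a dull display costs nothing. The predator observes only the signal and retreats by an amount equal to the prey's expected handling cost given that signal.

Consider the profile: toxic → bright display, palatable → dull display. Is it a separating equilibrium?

If types separate, bright display earns payment 48 and dull display earns 33.
Toxic: bright display gives 48 − 3 = 45; dull display gives 33 − 0 = 33. No deviation. ✓
Palatable: dull display gives 33 − 0 = 33; bright display gives 48 − 4 = 44. Would deviate. ✗

No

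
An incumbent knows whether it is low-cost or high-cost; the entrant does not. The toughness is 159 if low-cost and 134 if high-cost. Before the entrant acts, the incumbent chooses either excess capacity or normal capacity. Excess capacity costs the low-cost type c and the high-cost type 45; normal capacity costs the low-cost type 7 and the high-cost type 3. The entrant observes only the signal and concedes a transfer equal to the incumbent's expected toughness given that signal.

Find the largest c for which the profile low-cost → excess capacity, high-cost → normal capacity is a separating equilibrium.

32

Under separation: excess capacity → low-cost (pays 159); normal capacity → high-cost (pays 134).
High-cost: 134 − 3 = 131 ≥ 159 − 45 = 114. Holds regardless of c. ✓
Low-cost: 159 − c ≥ 134 − 7, so c ≤ 159 − 127 = 32.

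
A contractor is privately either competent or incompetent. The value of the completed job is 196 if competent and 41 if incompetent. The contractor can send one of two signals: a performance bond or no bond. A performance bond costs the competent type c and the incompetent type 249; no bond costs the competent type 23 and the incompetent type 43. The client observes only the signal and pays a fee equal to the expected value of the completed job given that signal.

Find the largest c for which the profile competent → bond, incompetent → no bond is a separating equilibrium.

178

Under separation: bond → competent (pays 196); no bond → incompetent (pays 41).
Incompetent: 41 − 43 = -2 ≥ 196 − 249 = -53. Holds regardless of c. ✓
Competent: 196 − c ≥ 41 − 23, so c ≤ 196 − 18 = 178.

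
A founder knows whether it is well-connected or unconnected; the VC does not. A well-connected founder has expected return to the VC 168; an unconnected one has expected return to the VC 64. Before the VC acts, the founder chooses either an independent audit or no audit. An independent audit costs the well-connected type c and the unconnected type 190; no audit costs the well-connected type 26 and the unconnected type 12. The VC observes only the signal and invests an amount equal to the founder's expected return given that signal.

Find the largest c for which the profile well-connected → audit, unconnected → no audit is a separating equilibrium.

Under separation: audit → well-connected (pays 168); no audit → unconnected (pays 64).
Unconnected: 64 − 12 = 52 ≥ 168 − 190 = -22. Holds regardless of c. ✓
Well-connected: 168 − c ≥ 64 − 26, so c ≤ 168 − 38 = 130.

130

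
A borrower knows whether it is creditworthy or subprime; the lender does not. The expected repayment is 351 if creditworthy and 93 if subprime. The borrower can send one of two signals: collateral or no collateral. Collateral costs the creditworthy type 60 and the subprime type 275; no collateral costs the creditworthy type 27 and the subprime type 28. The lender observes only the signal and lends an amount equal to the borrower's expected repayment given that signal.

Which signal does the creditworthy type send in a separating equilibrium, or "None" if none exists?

None

Try creditworthy → collateral, subprime → no collateral:
  Under separation the lender infers type exactly: collateral → creditworthy (pays 351), no collateral → subprime (pays 93).
  Creditworthy: collateral gives 351 − 60 = 291; no collateral gives 93 − 27 = 66. No deviation. ✓
  Subprime: no collateral gives 93 − 28 = 65; collateral gives 351 − 275 = 76. Would deviate. ✗
Try creditworthy → no collateral, subprime → collateral:
  Under separation the lender infers type exactly: no collateral → creditworthy (pays 351), collateral → subprime (pays 93).
  Creditworthy: no collateral gives 351 − 27 = 324; collateral gives 93 − 60 = 33. No deviation. ✓
  Subprime: collateral gives 93 − 275 = -182; no collateral gives 351 − 28 = 323. Would deviate. ✗
Neither assignment is incentive-compatible.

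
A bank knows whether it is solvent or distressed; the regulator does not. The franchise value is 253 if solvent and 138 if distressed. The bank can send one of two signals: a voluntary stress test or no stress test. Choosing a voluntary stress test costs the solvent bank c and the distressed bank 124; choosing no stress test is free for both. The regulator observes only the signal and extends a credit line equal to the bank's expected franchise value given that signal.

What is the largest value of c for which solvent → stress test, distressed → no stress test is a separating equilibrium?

115

Under separation: stress test → solvent (pays 253); no stress test → distressed (pays 138).
Distressed: 138 − 0 = 138 ≥ 253 − 124 = 129. Holds regardless of c. ✓
Solvent: 253 − c ≥ 138 − 0, so c ≤ 253 − 138 = 115.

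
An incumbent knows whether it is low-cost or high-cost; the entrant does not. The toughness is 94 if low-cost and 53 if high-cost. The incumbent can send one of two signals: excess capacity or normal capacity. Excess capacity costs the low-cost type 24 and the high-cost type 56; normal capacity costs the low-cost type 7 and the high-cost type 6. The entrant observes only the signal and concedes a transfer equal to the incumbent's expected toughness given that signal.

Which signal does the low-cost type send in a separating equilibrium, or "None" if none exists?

Try low-cost → excess capacity, high-cost → normal capacity:
  If types separate, excess capacity earns payment 94 and normal capacity earns 53.
  Low-cost: excess capacity gives 94 − 24 = 70; normal capacity gives 53 − 7 = 46. No deviation. ✓
  High-cost: normal capacity gives 53 − 6 = 47; excess capacity gives 94 − 56 = 38. No deviation. ✓
Both hold — the low-cost type sends excess capacity.

excess capacity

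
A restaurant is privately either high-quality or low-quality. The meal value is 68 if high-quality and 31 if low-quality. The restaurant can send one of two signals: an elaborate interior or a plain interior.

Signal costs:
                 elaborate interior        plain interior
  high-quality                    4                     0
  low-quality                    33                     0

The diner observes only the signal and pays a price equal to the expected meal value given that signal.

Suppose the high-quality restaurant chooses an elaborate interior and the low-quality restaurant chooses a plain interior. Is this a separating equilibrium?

No

If types separate, elaborate interior earns payment 68 and plain interior earns 31.
High-quality: elaborate interior gives 68 − 4 = 64; plain interior gives 31 − 0 = 31. No deviation. ✓
Low-quality: plain interior gives 31 − 0 = 31; elaborate interior gives 68 − 33 = 35. Would deviate. ✗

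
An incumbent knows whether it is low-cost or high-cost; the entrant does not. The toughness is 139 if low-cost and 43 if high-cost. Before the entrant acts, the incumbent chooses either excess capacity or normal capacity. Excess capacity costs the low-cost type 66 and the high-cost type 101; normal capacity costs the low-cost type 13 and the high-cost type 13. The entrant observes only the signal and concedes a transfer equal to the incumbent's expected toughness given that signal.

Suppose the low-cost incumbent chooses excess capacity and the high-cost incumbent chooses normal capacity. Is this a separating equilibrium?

If types separate, excess capacity earns payment 139 and normal capacity earns 43.
Low-cost: excess capacity gives 139 − 66 = 73; normal capacity gives 43 − 13 = 30. No deviation. ✓
High-cost: normal capacity gives 43 − 13 = 30; excess capacity gives 139 − 101 = 38. Would deviate. ✗

No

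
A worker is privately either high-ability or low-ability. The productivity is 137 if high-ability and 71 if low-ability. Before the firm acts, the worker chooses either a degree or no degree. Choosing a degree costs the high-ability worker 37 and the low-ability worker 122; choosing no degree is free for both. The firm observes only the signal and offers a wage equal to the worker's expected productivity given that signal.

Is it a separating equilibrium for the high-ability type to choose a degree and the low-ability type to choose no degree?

Yes

If types separate, degree earns payment 137 and no degree earns 71.
High-ability: degree gives 137 − 37 = 100; no degree gives 71 − 0 = 71. No deviation. ✓
Low-ability: no degree gives 71 − 0 = 71; degree gives 137 − 122 = 15. No deviation. ✓
Neither type gains from mimicking the other.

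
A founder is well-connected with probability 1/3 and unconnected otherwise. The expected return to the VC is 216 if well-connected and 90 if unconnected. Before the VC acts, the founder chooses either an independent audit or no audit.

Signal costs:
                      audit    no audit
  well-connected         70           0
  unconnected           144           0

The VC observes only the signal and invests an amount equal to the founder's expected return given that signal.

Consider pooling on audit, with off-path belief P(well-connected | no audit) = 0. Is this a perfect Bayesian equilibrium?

At the pooled signal (audit) the VC holds the prior 1/3 and pays 1/3·216 + 2/3·90 = 132. Off-path (no audit) belief 0 gives 0·216 + 1·90 = 90.
Well-connected: audit gives 132 − 70 = 62; no audit gives 90 − 0 = 90. Deviates. ✗
Unconnected: audit gives 132 − 144 = -12; no audit gives 90 − 0 = 90. Deviates. ✗

No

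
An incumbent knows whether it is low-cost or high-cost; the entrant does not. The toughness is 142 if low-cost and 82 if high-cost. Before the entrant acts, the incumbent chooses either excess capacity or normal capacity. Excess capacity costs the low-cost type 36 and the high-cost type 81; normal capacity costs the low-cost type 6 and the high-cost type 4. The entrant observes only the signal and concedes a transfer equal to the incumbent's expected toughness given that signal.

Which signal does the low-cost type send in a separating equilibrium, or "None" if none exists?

excess capacity

Try low-cost → excess capacity, high-cost → normal capacity:
  Under separation the entrant infers type exactly: excess capacity → low-cost (pays 142), normal capacity → high-cost (pays 82).
  Low-cost: excess capacity gives 142 − 36 = 106; normal capacity gives 82 − 6 = 76. No deviation. ✓
  High-cost: normal capacity gives 82 − 4 = 78; excess capacity gives 142 − 81 = 61. No deviation. ✓
Both hold — the low-cost type sends excess capacity.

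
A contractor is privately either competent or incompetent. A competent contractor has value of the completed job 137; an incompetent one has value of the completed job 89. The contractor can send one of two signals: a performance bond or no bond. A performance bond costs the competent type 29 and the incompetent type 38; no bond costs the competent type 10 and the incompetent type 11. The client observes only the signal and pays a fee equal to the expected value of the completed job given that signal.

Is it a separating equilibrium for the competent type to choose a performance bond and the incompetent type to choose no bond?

No

If types separate, bond earns payment 137 and no bond earns 89.
Competent: bond gives 137 − 29 = 108; no bond gives 89 − 10 = 79. No deviation. ✓
Incompetent: no bond gives 89 − 11 = 78; bond gives 137 − 38 = 99. Would deviate. ✗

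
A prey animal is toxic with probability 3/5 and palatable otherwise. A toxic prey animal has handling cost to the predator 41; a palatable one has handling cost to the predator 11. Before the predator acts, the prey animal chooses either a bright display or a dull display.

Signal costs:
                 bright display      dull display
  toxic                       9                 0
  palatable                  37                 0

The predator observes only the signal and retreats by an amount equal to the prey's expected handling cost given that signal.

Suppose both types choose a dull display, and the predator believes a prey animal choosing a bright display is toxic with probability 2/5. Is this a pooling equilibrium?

At the pooled signal (dull display) the predator holds the prior 3/5 and pays 3/5·41 + 2/5·11 = 29. Off-path (bright display) belief 2/5 gives 2/5·41 + 3/5·11 = 23.
Toxic: dull display gives 29 − 0 = 29; bright display gives 23 − 9 = 14. Stays. ✓
Palatable: dull display gives 29 − 0 = 29; bright display gives 23 − 37 = -14. Stays. ✓

Yes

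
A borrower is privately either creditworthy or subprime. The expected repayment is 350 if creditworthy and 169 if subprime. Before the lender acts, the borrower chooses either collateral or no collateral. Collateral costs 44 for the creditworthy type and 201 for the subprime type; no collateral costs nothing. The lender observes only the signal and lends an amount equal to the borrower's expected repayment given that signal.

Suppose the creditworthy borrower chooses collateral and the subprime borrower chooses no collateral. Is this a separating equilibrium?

If types separate, collateral earns payment 350 and no collateral earns 169.
Creditworthy: collateral gives 350 − 44 = 306; no collateral gives 169 − 0 = 169. No deviation. ✓
Subprime: no collateral gives 169 − 0 = 169; collateral gives 350 − 201 = 149. No deviation. ✓
Both incentive constraints hold.

Yes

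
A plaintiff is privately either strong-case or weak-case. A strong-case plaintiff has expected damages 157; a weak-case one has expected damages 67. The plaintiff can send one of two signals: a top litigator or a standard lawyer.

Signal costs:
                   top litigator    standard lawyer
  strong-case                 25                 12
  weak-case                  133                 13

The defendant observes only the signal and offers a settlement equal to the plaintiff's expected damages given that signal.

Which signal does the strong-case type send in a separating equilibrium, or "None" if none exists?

top litigator

Try strong-case → top litigator, weak-case → standard lawyer:
  Under separation the defendant infers type exactly: top litigator → strong-case (pays 157), standard lawyer → weak-case (pays 67).
  Strong-case: top litigator gives 157 − 25 = 132; standard lawyer gives 67 − 12 = 55. No deviation. ✓
  Weak-case: standard lawyer gives 67 − 13 = 54; top litigator gives 157 − 133 = 24. No deviation. ✓
Both hold — the strong-case type sends top litigator.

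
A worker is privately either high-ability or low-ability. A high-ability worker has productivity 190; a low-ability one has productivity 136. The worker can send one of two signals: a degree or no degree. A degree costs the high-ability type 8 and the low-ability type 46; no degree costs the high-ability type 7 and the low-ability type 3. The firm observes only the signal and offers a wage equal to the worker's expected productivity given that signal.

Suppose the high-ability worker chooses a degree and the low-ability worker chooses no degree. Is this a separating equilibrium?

Under separation the firm infers type exactly: degree → high-ability (pays 190), no degree → low-ability (pays 136).
High-ability: degree gives 190 − 8 = 182; no degree gives 136 − 7 = 129. No deviation. ✓
Low-ability: no degree gives 136 − 3 = 133; degree gives 190 − 46 = 144. Would deviate. ✗

No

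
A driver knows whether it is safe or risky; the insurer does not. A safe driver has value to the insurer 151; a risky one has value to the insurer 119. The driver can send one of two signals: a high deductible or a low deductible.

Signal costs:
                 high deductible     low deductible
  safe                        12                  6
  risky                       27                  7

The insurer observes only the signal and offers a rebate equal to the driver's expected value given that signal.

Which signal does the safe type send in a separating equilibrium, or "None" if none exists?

Try safe → high deductible, risky → low deductible:
  Under separation the insurer infers type exactly: high deductible → safe (pays 151), low deductible → risky (pays 119).
  Safe: high deductible gives 151 − 12 = 139; low deductible gives 119 − 6 = 113. No deviation. ✓
  Risky: low deductible gives 119 − 7 = 112; high deductible gives 151 − 27 = 124. Would deviate. ✗
Try safe → low deductible, risky → high deductible:
  Under separation the insurer infers type exactly: low deductible → safe (pays 151), high deductible → risky (pays 119).
  Safe: low deductible gives 151 − 6 = 145; high deductible gives 119 − 12 = 107. No deviation. ✓
  Risky: high deductible gives 119 − 27 = 92; low deductible gives 151 − 7 = 144. Would deviate. ✗
Neither assignment is incentive-compatible.

None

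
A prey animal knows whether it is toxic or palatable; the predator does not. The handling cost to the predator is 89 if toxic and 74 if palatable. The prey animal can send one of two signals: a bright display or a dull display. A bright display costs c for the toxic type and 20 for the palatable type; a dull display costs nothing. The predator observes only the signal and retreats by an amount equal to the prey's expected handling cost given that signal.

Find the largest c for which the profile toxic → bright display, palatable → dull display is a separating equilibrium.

15

Under separation: bright display → toxic (pays 89); dull display → palatable (pays 74).
Palatable: 74 − 0 = 74 ≥ 89 − 20 = 69. Holds regardless of c. ✓
Toxic: 89 − c ≥ 74 − 0, so c ≤ 89 − 74 = 15.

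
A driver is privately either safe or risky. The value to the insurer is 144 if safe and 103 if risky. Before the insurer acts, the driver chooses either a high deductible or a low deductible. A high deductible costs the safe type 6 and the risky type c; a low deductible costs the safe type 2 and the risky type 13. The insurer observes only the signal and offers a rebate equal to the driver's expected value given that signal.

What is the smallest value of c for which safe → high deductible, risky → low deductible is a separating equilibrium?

Under separation: high deductible → safe (pays 144); low deductible → risky (pays 103).
Safe: 144 − 6 = 138 ≥ 103 − 2 = 101. Holds regardless of c. ✓
Risky: 103 − 13 ≥ 144 − c, so c ≥ 144 − 90 = 54.

54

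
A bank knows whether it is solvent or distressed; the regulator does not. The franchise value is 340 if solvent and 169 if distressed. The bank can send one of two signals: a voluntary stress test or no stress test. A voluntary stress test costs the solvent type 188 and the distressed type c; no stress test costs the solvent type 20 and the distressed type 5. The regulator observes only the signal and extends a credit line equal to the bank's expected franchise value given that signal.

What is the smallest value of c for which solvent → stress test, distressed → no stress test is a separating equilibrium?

176

Under separation: stress test → solvent (pays 340); no stress test → distressed (pays 169).
Solvent: 340 − 188 = 152 ≥ 169 − 20 = 149. Holds regardless of c. ✓
Distressed: 169 − 5 ≥ 340 − c, so c ≥ 340 − 164 = 176.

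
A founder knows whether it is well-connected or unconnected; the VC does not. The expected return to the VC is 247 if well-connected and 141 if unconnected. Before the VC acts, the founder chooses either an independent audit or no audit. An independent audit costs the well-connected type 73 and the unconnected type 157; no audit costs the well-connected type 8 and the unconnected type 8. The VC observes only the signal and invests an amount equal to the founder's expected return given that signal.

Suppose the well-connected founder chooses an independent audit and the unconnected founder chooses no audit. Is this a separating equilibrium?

Under separation the VC infers type exactly: audit → well-connected (pays 247), no audit → unconnected (pays 141).
Well-connected: audit gives 247 − 73 = 174; no audit gives 141 − 8 = 133. No deviation. ✓
Unconnected: no audit gives 141 − 8 = 133; audit gives 247 − 157 = 90. No deviation. ✓
Both incentive constraints hold.

Yes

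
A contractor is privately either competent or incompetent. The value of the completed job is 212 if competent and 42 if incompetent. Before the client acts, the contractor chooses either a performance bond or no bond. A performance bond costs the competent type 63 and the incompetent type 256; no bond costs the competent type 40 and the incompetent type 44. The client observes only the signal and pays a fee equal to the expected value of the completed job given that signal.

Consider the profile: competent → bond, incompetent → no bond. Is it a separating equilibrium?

Under separation the client infers type exactly: bond → competent (pays 212), no bond → incompetent (pays 42).
Competent: bond gives 212 − 63 = 149; no bond gives 42 − 40 = 2. No deviation. ✓
Incompetent: no bond gives 42 − 44 = -2; bond gives 212 − 256 = -44. No deviation. ✓
Both incentive constraints hold.

Yes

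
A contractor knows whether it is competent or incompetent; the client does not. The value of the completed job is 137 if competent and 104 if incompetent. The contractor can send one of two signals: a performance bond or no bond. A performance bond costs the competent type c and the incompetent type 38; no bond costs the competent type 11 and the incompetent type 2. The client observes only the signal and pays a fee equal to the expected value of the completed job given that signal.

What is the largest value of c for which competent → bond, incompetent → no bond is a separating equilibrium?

44

Under separation: bond → competent (pays 137); no bond → incompetent (pays 104).
Incompetent: 104 − 2 = 102 ≥ 137 − 38 = 99. Holds regardless of c. ✓
Competent: 137 − c ≥ 104 − 11, so c ≤ 137 − 93 = 44.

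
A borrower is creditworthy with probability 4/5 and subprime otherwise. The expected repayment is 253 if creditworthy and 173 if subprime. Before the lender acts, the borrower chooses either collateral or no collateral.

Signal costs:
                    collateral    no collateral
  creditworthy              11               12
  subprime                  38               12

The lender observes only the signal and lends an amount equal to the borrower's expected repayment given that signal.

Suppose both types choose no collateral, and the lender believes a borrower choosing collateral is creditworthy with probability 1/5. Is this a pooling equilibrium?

On the equilibrium path (no collateral) the lender holds the prior 4/5 and pays 4/5·253 + 1/5·173 = 237. Off-path (collateral) belief 1/5 gives 1/5·253 + 4/5·173 = 189.
Creditworthy: no collateral gives 237 − 12 = 225; collateral gives 189 − 11 = 178. Stays. ✓
Subprime: no collateral gives 237 − 12 = 225; collateral gives 189 − 38 = 151. Stays. ✓
Beliefs are Bayes-consistent on-path and both types best-respond.

Yes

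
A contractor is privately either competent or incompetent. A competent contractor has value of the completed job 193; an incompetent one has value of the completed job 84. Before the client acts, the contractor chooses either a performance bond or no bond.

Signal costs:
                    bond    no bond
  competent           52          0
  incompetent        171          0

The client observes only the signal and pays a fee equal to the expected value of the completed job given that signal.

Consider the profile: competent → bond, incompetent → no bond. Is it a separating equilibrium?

Yes

If types separate, bond earns payment 193 and no bond earns 84.
Competent: bond gives 193 − 52 = 141; no bond gives 84 − 0 = 84. No deviation. ✓
Incompetent: no bond gives 84 − 0 = 84; bond gives 193 − 171 = 22. No deviation. ✓
Neither type gains from mimicking the other.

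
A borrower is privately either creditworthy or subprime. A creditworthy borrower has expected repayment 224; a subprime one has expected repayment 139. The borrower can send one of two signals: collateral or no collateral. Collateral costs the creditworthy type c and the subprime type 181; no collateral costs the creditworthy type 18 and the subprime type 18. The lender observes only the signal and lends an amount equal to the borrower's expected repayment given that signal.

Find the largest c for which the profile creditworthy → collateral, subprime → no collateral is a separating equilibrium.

103

Under separation: collateral → creditworthy (pays 224); no collateral → subprime (pays 139).
Subprime: 139 − 18 = 121 ≥ 224 − 181 = 43. Holds regardless of c. ✓
Creditworthy: 224 − c ≥ 139 − 18, so c ≤ 224 − 121 = 103.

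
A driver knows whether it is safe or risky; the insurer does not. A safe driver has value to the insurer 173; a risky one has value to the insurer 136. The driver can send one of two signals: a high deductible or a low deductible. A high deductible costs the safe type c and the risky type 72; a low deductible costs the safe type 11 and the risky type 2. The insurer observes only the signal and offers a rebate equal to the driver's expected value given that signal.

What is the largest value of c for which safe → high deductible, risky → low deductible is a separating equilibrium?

48

Under separation: high deductible → safe (pays 173); low deductible → risky (pays 136).
Risky: 136 − 2 = 134 ≥ 173 − 72 = 101. Holds regardless of c. ✓
Safe: 173 − c ≥ 136 − 11, so c ≤ 173 − 125 = 48.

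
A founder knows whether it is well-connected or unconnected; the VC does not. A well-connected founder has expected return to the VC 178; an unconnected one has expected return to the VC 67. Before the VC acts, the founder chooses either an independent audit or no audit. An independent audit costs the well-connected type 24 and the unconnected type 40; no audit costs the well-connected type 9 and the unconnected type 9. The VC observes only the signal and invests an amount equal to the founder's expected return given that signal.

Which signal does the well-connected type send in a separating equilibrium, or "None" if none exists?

None

Try well-connected → audit, unconnected → no audit:
  If types separate, audit earns payment 178 and no audit earns 67.
  Well-connected: audit gives 178 − 24 = 154; no audit gives 67 − 9 = 58. No deviation. ✓
  Unconnected: no audit gives 67 − 9 = 58; audit gives 178 − 40 = 138. Would deviate. ✗
Try well-connected → no audit, unconnected → audit:
  If types separate, no audit earns payment 178 and audit earns 67.
  Well-connected: no audit gives 178 − 9 = 169; audit gives 67 − 24 = 43. No deviation. ✓
  Unconnected: audit gives 67 − 40 = 27; no audit gives 178 − 9 = 169. Would deviate. ✗
Neither assignment is incentive-compatible.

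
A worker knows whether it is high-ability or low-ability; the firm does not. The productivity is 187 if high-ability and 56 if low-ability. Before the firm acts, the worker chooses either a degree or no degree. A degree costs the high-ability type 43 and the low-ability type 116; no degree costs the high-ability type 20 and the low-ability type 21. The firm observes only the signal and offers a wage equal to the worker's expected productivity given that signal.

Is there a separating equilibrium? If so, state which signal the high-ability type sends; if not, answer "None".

None

Try high-ability → degree, low-ability → no degree:
  If types separate, degree earns payment 187 and no degree earns 56.
  High-ability: degree gives 187 − 43 = 144; no degree gives 56 − 20 = 36. No deviation. ✓
  Low-ability: no degree gives 56 − 21 = 35; degree gives 187 − 116 = 71. Would deviate. ✗
Try high-ability → no degree, low-ability → degree:
  If types separate, no degree earns payment 187 and degree earns 56.
  High-ability: no degree gives 187 − 20 = 167; degree gives 56 − 43 = 13. No deviation. ✓
  Low-ability: degree gives 56 − 116 = -60; no degree gives 187 − 21 = 166. Would deviate. ✗
Neither assignment is incentive-compatible.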